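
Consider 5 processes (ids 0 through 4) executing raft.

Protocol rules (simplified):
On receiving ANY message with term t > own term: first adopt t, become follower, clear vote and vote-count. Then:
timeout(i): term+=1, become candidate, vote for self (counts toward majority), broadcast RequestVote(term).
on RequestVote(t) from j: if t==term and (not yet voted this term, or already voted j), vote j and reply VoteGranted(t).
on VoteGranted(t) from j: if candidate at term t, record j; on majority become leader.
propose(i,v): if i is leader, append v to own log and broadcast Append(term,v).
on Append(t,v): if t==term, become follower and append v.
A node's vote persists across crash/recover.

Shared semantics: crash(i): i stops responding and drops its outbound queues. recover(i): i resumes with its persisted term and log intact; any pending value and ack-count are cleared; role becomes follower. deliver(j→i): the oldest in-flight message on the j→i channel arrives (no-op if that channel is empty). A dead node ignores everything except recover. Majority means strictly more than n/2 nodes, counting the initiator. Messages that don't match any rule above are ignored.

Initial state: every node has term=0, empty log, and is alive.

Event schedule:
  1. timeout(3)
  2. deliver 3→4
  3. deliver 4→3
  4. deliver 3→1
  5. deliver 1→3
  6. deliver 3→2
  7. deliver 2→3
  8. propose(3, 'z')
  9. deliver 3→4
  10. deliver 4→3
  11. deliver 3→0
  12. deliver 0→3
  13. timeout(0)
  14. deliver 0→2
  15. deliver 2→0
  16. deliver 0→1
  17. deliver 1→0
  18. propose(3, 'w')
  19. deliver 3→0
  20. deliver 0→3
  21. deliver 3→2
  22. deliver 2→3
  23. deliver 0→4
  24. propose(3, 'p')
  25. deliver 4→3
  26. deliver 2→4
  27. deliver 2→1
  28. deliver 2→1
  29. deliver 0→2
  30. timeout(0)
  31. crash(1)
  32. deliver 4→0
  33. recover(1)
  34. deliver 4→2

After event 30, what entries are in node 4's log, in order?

z

e1 timeout(3): 3[cand,t=1,-]
e2 deliver 3→4: 4[foll,t=1,-]
e3 deliver 4→3: ·
e4 deliver 3→1: 1[foll,t=1,-]
e5 deliver 1→3: 3[lead,t=1,-]
e6 deliver 3→2: 2[foll,t=1,-]
e7 deliver 2→3: ·
e8 propose(3,'z'): 3[lead,t=1,z]
e9 deliver 3→4: 4[foll,t=1,z]
e10 deliver 4→3: ·
e11 deliver 3→0: 0[foll,t=1,-]
e12 deliver 0→3: ·
e13 timeout(0): 0[cand,t=2,-]
e14 deliver 0→2: 2[foll,t=2,-]
e15 deliver 2→0: ·
e16 deliver 0→1: 1[foll,t=2,-]
e17 deliver 1→0: 0[lead,t=2,-]
e18 propose(3,'w'): 3[lead,t=1,z,w]
e19 deliver 3→0: ·
e20 deliver 0→3: 3[foll,t=2,z,w]
e21 deliver 3→2: ·
e22 deliver 2→3: ·
e23 deliver 0→4: 4[foll,t=2,z]
e24 propose(3,'p'): ·
e25 deliver 4→3: ·
e26 deliver 2→4: ·
e27 deliver 2→1: ·
e28 deliver 2→1: ·
e29 deliver 0→2: ·
e30 timeout(0): 0[cand,t=3,-]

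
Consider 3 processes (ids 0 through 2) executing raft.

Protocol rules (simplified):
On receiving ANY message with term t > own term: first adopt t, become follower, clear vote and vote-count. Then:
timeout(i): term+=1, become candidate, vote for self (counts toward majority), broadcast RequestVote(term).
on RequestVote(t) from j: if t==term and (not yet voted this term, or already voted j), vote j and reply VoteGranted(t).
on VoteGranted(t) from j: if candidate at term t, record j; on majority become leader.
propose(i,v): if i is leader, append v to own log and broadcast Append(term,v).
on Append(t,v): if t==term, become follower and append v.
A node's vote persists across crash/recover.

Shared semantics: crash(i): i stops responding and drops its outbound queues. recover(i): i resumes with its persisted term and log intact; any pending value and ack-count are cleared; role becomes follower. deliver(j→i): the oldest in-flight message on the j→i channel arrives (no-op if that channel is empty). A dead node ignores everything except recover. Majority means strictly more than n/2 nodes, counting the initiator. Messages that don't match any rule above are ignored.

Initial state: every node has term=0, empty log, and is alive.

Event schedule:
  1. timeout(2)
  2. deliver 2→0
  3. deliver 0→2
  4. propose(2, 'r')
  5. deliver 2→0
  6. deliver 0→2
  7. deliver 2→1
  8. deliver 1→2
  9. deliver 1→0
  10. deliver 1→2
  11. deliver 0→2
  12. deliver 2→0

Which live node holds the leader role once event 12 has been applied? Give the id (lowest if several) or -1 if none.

e1 timeout(2): 2[cand,t=1,-]
e2 deliver 2→0: 0[foll,t=1,-]
e3 deliver 0→2: 2[lead,t=1,-]
e4 propose(2,'r'): 2[lead,t=1,r]
e5 deliver 2→0: 0[foll,t=1,r]
e6 deliver 0→2: ·
e7 deliver 2→1: 1[foll,t=1,-]
e8 deliver 1→2: ·
e9 deliver 1→0: ·
e10 deliver 1→2: ·
e11 deliver 0→2: ·
e12 deliver 2→0: ·

2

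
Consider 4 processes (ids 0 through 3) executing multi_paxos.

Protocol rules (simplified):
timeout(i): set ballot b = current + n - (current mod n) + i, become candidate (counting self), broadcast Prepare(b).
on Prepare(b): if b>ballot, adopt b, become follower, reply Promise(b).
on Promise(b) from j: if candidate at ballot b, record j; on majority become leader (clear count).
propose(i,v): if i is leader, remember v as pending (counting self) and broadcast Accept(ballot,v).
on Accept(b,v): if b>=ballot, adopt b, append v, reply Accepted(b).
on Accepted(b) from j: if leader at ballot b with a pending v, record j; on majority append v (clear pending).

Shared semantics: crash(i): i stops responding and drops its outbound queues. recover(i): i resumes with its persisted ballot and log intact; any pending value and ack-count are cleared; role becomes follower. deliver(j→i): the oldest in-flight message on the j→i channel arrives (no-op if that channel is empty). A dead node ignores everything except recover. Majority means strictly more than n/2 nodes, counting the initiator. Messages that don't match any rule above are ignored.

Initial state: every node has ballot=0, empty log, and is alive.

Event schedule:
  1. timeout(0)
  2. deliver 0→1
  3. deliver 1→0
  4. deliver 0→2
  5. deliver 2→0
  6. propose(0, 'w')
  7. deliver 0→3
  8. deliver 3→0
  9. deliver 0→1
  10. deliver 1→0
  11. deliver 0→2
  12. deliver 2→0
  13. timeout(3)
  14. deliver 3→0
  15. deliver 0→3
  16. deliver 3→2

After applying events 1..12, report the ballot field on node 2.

4

1. timeout(0):  <0:cand b4 ->
2. deliver 0→1:  <1:foll b4 ->
3. deliver 1→0:  nop
4. deliver 0→2:  <2:foll b4 ->
5. deliver 2→0:  <0:lead b4 ->
6. propose(0,'w'):  nop
7. deliver 0→3:  <3:foll b4 ->
8. deliver 3→0:  nop
9. deliver 0→1:  <1:foll b4 w>
10. deliver 1→0:  nop
11. deliver 0→2:  <2:foll b4 w>
12. deliver 2→0:  <0:lead b4 w>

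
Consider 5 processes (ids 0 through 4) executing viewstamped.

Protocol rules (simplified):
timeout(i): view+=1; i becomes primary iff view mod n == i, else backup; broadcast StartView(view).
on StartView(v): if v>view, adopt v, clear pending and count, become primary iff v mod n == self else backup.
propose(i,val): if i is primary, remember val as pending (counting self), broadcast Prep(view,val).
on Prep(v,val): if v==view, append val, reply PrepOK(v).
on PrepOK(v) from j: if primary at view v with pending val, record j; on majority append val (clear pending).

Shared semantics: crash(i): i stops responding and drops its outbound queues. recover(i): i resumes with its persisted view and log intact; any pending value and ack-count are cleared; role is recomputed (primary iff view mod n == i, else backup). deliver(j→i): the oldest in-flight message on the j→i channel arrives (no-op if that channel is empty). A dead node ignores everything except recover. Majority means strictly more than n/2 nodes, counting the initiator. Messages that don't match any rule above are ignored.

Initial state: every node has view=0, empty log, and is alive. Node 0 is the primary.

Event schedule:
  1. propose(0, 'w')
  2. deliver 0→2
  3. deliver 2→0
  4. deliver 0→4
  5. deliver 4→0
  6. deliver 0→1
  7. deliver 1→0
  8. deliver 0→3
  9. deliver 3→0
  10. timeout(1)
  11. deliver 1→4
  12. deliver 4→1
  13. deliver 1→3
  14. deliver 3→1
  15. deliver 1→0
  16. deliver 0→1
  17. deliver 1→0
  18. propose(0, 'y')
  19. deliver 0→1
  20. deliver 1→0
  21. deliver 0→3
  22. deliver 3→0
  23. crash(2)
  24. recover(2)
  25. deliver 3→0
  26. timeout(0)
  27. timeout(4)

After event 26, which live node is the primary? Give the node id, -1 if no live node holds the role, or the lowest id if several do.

1

e1 propose(0,'w'): ·
e2 deliver 0→2: 2[back,v=0,w]
e3 deliver 2→0: ·
e4 deliver 0→4: 4[back,v=0,w]
e5 deliver 4→0: 0[prim,v=0,w]
e6 deliver 0→1: 1[back,v=0,w]
e7 deliver 1→0: ·
e8 deliver 0→3: 3[back,v=0,w]
e9 deliver 3→0: ·
e10 timeout(1): 1[prim,v=1,w]
e11 deliver 1→4: 4[back,v=1,w]
e12 deliver 4→1: ·
e13 deliver 1→3: 3[back,v=1,w]
e14 deliver 3→1: ·
e15 deliver 1→0: 0[back,v=1,w]
e16 deliver 0→1: ·
e17 deliver 1→0: ·
e18 propose(0,'y'): ·
e19 deliver 0→1: ·
e20 deliver 1→0: ·
e21 deliver 0→3: ·
e22 deliver 3→0: ·
e23 crash(2): 2[✗back,v=0,w]
e24 recover(2): 2[back,v=0,w]
e25 deliver 3→0: ·
e26 timeout(0): 0[back,v=2,w]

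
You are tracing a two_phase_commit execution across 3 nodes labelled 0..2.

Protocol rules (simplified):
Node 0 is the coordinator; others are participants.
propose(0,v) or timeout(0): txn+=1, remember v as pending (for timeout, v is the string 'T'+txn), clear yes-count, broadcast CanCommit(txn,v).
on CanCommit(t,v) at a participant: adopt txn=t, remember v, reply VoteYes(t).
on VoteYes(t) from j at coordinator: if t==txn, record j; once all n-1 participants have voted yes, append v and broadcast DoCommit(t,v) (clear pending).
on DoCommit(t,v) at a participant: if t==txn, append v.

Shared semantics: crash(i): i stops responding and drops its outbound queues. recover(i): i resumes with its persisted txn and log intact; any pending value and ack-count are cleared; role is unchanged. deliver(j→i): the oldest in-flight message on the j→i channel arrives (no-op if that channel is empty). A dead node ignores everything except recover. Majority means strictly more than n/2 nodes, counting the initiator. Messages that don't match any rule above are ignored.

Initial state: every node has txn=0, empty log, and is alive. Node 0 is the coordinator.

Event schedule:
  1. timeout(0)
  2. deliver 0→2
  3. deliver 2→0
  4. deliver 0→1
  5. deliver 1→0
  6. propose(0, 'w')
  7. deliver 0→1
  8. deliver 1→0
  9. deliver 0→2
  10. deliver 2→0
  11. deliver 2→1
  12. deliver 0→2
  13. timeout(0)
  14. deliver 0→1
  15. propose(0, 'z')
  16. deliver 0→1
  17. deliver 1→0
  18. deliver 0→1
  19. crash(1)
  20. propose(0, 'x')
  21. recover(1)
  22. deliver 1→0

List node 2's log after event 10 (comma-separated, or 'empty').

[1] timeout(0) → N0(coor t1 [-])
[2] deliver 0→2 → N2(part t1 [-])
[3] deliver 2→0 → ∅
[4] deliver 0→1 → N1(part t1 [-])
[5] deliver 1→0 → N0(coor t1 [T1])
[6] propose(0,'w') → N0(coor t2 [T1])
[7] deliver 0→1 → N1(part t1 [T1])
[8] deliver 1→0 → ∅
[9] deliver 0→2 → N2(part t1 [T1])
[10] deliver 2→0 → ∅

T1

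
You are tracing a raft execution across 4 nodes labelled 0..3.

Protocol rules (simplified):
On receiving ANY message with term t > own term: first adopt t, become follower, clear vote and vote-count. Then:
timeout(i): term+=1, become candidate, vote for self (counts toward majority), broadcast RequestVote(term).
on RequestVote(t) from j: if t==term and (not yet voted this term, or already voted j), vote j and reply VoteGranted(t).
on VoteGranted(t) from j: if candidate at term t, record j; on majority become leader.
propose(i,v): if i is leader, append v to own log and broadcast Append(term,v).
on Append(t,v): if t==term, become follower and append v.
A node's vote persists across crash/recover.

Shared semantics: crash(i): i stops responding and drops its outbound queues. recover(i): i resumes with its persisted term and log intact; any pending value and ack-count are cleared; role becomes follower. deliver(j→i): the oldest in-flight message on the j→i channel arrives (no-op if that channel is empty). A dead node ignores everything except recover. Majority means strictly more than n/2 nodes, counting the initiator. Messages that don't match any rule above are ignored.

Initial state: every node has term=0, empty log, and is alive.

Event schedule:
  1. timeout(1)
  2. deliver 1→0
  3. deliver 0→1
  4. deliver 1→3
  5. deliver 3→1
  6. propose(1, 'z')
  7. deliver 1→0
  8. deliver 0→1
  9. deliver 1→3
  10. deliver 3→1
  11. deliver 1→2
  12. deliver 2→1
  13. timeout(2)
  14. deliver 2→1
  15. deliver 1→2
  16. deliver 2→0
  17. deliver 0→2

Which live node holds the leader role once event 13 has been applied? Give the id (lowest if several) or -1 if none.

after 1 — timeout(1): n1:cand/t1/[-]
after 2 — deliver 1→0: n0:foll/t1/[-]
after 3 — deliver 0→1: ·
after 4 — deliver 1→3: n3:foll/t1/[-]
after 5 — deliver 3→1: n1:lead/t1/[-]
after 6 — propose(1,'z'): n1:lead/t1/[z]
after 7 — deliver 1→0: n0:foll/t1/[z]
after 8 — deliver 0→1: ·
after 9 — deliver 1→3: n3:foll/t1/[z]
after 10 — deliver 3→1: ·
after 11 — deliver 1→2: n2:foll/t1/[-]
after 12 — deliver 2→1: ·
after 13 — timeout(2): n2:cand/t2/[-]

1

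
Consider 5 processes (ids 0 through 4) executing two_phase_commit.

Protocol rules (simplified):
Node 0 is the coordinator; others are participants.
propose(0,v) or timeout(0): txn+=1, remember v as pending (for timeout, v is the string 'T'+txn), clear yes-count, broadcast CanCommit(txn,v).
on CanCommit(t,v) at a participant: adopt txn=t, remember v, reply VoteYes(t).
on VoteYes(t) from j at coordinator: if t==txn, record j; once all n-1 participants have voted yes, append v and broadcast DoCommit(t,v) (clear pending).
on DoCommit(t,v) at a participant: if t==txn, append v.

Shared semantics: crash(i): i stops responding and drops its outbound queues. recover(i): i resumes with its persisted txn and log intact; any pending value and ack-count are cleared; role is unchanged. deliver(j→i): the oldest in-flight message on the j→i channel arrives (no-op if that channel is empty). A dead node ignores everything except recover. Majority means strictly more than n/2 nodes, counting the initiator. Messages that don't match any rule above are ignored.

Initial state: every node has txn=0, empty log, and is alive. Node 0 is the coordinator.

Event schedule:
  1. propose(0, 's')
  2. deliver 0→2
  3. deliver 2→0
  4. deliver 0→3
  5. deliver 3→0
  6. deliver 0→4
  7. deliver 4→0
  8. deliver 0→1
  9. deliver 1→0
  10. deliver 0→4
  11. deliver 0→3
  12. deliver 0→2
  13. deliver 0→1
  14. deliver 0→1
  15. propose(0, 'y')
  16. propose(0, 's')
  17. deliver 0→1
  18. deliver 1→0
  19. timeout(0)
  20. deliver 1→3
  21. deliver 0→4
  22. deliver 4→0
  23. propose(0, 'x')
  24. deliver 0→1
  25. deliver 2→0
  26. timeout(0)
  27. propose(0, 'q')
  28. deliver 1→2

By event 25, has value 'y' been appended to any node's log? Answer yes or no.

after 1 — propose(0,'s'): n0:coor/t1/[-]
after 2 — deliver 0→2: n2:part/t1/[-]
after 3 — deliver 2→0: ·
after 4 — deliver 0→3: n3:part/t1/[-]
after 5 — deliver 3→0: ·
after 6 — deliver 0→4: n4:part/t1/[-]
after 7 — deliver 4→0: ·
after 8 — deliver 0→1: n1:part/t1/[-]
after 9 — deliver 1→0: n0:coor/t1/[s]
after 10 — deliver 0→4: n4:part/t1/[s]
after 11 — deliver 0→3: n3:part/t1/[s]
after 12 — deliver 0→2: n2:part/t1/[s]
after 13 — deliver 0→1: n1:part/t1/[s]
after 14 — deliver 0→1: ·
after 15 — propose(0,'y'): n0:coor/t2/[s]
after 16 — propose(0,'s'): n0:coor/t3/[s]
after 17 — deliver 0→1: n1:part/t2/[s]
after 18 — deliver 1→0: ·
after 19 — timeout(0): n0:coor/t4/[s]
after 20 — deliver 1→3: ·
after 21 — deliver 0→4: n4:part/t2/[s]
after 22 — deliver 4→0: ·
after 23 — propose(0,'x'): n0:coor/t5/[s]
after 24 — deliver 0→1: n1:part/t3/[s]
after 25 — deliver 2→0: ·

no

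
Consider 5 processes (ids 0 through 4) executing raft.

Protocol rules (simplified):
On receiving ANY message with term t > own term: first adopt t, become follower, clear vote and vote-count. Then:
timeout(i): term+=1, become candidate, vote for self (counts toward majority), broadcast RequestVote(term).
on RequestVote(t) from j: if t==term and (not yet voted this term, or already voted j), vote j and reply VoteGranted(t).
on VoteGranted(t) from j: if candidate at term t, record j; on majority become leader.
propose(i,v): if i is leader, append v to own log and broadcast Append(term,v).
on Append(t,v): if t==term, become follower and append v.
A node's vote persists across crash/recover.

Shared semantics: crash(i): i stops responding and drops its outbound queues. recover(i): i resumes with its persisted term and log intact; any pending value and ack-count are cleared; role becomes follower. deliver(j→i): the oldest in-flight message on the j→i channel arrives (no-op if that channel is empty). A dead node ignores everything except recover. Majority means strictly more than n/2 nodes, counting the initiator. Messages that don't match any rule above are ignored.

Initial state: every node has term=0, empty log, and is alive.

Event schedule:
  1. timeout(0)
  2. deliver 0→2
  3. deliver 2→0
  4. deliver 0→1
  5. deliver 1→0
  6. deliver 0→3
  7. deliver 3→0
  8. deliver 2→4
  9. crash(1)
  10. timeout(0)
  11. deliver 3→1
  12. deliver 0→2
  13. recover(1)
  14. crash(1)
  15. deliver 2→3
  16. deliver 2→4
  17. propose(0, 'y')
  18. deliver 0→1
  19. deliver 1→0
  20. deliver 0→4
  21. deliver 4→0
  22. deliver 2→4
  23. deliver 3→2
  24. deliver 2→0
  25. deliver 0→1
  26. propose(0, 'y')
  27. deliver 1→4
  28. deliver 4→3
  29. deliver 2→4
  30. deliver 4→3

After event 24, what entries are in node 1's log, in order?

step 1 timeout(0): 0={cand,t=1,log=-}
step 2 deliver 0→2: 2={foll,t=1,log=-}
step 3 deliver 2→0: —
step 4 deliver 0→1: 1={foll,t=1,log=-}
step 5 deliver 1→0: 0={lead,t=1,log=-}
step 6 deliver 0→3: 3={foll,t=1,log=-}
step 7 deliver 3→0: —
step 8 deliver 2→4: —
step 9 crash(1): 1={✗foll,t=1,log=-}
step 10 timeout(0): 0={cand,t=2,log=-}
step 11 deliver 3→1: —
step 12 deliver 0→2: 2={foll,t=2,log=-}
step 13 recover(1): 1={foll,t=1,log=-}
step 14 crash(1): 1={✗foll,t=1,log=-}
step 15 deliver 2→3: —
step 16 deliver 2→4: —
step 17 propose(0,'y'): —
step 18 deliver 0→1: —
step 19 deliver 1→0: —
step 20 deliver 0→4: 4={foll,t=1,log=-}
step 21 deliver 4→0: —
step 22 deliver 2→4: —
step 23 deliver 3→2: —
step 24 deliver 2→0: —

empty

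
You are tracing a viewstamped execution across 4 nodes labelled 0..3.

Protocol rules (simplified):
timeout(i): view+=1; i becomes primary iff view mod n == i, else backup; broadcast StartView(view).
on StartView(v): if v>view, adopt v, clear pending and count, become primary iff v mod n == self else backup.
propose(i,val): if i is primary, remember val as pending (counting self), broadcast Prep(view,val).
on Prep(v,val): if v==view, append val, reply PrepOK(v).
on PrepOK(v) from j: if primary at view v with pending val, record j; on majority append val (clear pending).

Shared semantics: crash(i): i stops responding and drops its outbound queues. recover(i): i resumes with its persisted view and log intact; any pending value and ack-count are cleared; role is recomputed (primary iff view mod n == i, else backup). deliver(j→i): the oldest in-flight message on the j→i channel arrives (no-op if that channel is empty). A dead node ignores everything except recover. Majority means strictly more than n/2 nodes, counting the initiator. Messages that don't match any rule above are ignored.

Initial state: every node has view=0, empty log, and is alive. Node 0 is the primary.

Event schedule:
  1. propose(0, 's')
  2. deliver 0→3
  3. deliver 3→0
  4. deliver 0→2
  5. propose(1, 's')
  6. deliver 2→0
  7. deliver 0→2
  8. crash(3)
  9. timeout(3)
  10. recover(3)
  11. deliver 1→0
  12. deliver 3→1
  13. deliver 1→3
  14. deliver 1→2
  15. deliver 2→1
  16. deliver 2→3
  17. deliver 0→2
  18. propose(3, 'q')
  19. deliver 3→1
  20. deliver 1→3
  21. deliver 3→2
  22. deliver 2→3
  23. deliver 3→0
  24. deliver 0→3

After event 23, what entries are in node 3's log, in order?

after 1 — propose(0,'s'): ·
after 2 — deliver 0→3: n3:back/v0/[s]
after 3 — deliver 3→0: ·
after 4 — deliver 0→2: n2:back/v0/[s]
after 5 — propose(1,'s'): ·
after 6 — deliver 2→0: n0:prim/v0/[s]
after 7 — deliver 0→2: ·
after 8 — crash(3): n3:✗back/v0/[s]
after 9 — timeout(3): ·
after 10 — recover(3): n3:back/v0/[s]
after 11 — deliver 1→0: ·
after 12 — deliver 3→1: ·
after 13 — deliver 1→3: ·
after 14 — deliver 1→2: ·
after 15 — deliver 2→1: ·
after 16 — deliver 2→3: ·
after 17 — deliver 0→2: ·
after 18 — propose(3,'q'): ·
after 19 — deliver 3→1: ·
after 20 — deliver 1→3: ·
after 21 — deliver 3→2: ·
after 22 — deliver 2→3: ·
after 23 — deliver 3→0: ·

s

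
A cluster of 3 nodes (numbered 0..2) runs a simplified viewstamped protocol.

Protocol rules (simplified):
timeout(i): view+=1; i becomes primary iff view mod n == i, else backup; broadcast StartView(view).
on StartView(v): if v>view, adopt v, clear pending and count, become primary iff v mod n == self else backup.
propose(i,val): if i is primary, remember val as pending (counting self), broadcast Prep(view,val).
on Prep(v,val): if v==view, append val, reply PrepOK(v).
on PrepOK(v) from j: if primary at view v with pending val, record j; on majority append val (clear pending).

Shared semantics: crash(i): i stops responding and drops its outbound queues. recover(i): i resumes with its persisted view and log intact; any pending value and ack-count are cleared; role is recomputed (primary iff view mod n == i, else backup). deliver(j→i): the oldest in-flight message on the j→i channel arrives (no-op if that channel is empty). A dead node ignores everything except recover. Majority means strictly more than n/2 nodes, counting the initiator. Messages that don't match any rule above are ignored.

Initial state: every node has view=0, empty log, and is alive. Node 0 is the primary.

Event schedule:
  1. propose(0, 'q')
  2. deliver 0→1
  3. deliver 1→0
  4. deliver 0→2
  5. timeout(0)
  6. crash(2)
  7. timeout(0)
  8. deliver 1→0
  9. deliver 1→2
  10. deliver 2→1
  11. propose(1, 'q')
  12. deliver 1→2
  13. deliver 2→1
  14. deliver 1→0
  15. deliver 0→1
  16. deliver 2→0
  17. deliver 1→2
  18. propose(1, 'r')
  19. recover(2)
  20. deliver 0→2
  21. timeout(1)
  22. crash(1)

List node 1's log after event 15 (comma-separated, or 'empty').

q

step 1 propose(0,'q'): —
step 2 deliver 0→1: 1={back,v=0,log=q}
step 3 deliver 1→0: 0={prim,v=0,log=q}
step 4 deliver 0→2: 2={back,v=0,log=q}
step 5 timeout(0): 0={back,v=1,log=q}
step 6 crash(2): 2={✗back,v=0,log=q}
step 7 timeout(0): 0={back,v=2,log=q}
step 8 deliver 1→0: —
step 9 deliver 1→2: —
step 10 deliver 2→1: —
step 11 propose(1,'q'): —
step 12 deliver 1→2: —
step 13 deliver 2→1: —
step 14 deliver 1→0: —
step 15 deliver 0→1: 1={prim,v=1,log=q}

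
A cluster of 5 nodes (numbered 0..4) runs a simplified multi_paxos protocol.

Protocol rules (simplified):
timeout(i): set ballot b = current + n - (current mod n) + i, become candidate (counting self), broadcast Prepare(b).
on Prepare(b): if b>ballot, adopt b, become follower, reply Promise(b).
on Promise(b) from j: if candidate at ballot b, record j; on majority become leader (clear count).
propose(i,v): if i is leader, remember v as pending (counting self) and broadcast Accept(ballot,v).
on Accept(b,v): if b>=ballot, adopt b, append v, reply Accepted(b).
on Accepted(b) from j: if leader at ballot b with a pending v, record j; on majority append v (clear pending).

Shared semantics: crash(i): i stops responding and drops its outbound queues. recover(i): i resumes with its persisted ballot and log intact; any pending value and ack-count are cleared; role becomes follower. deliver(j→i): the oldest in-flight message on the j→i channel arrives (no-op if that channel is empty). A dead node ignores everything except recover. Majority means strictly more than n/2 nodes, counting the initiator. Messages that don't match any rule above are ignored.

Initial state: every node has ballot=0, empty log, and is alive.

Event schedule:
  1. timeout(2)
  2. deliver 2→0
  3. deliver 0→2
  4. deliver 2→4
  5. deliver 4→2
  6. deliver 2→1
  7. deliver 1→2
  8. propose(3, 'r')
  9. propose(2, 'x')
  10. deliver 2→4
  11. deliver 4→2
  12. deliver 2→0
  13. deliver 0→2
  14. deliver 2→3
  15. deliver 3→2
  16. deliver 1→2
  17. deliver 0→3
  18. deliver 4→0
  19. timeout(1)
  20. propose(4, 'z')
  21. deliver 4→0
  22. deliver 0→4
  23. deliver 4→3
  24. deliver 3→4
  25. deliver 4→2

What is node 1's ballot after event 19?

11

[1] timeout(2) → N2(cand b7 [-])
[2] deliver 2→0 → N0(foll b7 [-])
[3] deliver 0→2 → ∅
[4] deliver 2→4 → N4(foll b7 [-])
[5] deliver 4→2 → N2(lead b7 [-])
[6] deliver 2→1 → N1(foll b7 [-])
[7] deliver 1→2 → ∅
[8] propose(3,'r') → ∅
[9] propose(2,'x') → ∅
[10] deliver 2→4 → N4(foll b7 [x])
[11] deliver 4→2 → ∅
[12] deliver 2→0 → N0(foll b7 [x])
[13] deliver 0→2 → N2(lead b7 [x])
[14] deliver 2→3 → N3(foll b7 [-])
[15] deliver 3→2 → ∅
[16] deliver 1→2 → ∅
[17] deliver 0→3 → ∅
[18] deliver 4→0 → ∅
[19] timeout(1) → N1(cand b11 [-])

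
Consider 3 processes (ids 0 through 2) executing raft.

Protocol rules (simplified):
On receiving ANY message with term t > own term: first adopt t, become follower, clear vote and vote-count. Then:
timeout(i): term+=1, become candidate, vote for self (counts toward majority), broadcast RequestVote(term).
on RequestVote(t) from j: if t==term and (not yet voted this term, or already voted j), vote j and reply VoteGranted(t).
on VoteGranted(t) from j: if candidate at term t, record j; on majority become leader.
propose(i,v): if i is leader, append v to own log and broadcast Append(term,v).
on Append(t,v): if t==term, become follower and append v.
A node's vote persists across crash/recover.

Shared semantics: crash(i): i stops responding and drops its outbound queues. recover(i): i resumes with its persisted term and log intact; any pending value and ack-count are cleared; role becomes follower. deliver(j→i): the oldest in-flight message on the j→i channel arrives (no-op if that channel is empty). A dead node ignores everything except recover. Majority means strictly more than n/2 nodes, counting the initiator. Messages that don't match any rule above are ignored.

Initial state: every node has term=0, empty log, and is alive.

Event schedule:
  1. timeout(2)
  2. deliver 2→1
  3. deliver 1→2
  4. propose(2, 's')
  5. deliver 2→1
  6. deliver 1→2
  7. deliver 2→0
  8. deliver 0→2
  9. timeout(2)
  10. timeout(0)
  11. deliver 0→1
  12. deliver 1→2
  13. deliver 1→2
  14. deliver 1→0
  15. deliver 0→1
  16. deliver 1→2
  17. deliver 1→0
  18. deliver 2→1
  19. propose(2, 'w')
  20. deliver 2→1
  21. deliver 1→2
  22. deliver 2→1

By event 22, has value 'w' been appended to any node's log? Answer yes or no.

no

[1] timeout(2) → N2(cand t1 [-])
[2] deliver 2→1 → N1(foll t1 [-])
[3] deliver 1→2 → N2(lead t1 [-])
[4] propose(2,'s') → N2(lead t1 [s])
[5] deliver 2→1 → N1(foll t1 [s])
[6] deliver 1→2 → ∅
[7] deliver 2→0 → N0(foll t1 [-])
[8] deliver 0→2 → ∅
[9] timeout(2) → N2(cand t2 [s])
[10] timeout(0) → N0(cand t2 [-])
[11] deliver 0→1 → N1(foll t2 [s])
[12] deliver 1→2 → ∅
[13] deliver 1→2 → ∅
[14] deliver 1→0 → N0(lead t2 [-])
[15] deliver 0→1 → ∅
[16] deliver 1→2 → ∅
[17] deliver 1→0 → ∅
[18] deliver 2→1 → ∅
[19] propose(2,'w') → ∅
[20] deliver 2→1 → ∅
[21] deliver 1→2 → ∅
[22] deliver 2→1 → ∅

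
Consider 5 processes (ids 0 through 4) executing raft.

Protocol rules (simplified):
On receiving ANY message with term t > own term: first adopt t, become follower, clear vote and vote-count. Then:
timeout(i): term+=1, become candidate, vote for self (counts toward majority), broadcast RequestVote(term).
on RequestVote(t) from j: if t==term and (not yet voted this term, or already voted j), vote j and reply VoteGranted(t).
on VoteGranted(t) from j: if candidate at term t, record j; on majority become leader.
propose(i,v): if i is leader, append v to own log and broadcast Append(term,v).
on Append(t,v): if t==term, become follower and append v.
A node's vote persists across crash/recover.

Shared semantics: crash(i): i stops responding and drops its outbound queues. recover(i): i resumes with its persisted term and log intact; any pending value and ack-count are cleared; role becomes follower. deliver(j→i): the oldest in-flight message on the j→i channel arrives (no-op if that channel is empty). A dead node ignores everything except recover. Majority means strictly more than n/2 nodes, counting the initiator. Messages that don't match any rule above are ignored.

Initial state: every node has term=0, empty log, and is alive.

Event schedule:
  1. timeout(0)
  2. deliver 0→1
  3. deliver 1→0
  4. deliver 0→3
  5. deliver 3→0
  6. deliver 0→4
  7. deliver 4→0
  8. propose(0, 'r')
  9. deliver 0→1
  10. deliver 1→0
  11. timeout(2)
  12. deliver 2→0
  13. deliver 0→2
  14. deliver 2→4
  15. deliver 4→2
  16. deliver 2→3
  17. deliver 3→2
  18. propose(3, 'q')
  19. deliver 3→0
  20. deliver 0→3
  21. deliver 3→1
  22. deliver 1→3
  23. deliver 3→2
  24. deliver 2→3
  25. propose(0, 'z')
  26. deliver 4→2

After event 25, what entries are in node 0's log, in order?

e1 timeout(0): 0[cand,t=1,-]
e2 deliver 0→1: 1[foll,t=1,-]
e3 deliver 1→0: ·
e4 deliver 0→3: 3[foll,t=1,-]
e5 deliver 3→0: 0[lead,t=1,-]
e6 deliver 0→4: 4[foll,t=1,-]
e7 deliver 4→0: ·
e8 propose(0,'r'): 0[lead,t=1,r]
e9 deliver 0→1: 1[foll,t=1,r]
e10 deliver 1→0: ·
e11 timeout(2): 2[cand,t=1,-]
e12 deliver 2→0: ·
e13 deliver 0→2: ·
e14 deliver 2→4: ·
e15 deliver 4→2: ·
e16 deliver 2→3: ·
e17 deliver 3→2: ·
e18 propose(3,'q'): ·
e19 deliver 3→0: ·
e20 deliver 0→3: 3[foll,t=1,r]
e21 deliver 3→1: ·
e22 deliver 1→3: ·
e23 deliver 3→2: ·
e24 deliver 2→3: ·
e25 propose(0,'z'): 0[lead,t=1,r,z]

r,z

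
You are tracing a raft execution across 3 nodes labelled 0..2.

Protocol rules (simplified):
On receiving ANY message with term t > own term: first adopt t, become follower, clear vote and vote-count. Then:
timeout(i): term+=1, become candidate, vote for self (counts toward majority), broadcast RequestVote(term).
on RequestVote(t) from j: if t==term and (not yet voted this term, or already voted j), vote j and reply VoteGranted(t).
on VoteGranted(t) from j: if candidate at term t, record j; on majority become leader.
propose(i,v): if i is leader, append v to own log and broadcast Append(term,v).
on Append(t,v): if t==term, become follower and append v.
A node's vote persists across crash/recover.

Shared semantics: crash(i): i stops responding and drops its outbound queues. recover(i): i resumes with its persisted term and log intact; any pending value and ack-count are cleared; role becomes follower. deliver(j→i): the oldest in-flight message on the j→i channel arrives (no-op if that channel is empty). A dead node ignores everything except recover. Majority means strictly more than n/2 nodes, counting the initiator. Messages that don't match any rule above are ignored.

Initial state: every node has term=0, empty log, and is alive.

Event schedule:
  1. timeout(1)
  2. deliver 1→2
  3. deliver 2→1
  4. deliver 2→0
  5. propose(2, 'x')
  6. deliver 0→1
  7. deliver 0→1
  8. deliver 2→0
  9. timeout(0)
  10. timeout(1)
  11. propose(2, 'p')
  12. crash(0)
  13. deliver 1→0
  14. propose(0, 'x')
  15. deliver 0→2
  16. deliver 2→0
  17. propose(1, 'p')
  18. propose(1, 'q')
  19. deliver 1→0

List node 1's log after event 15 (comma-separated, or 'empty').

after 1 — timeout(1): n1:cand/t1/[-]
after 2 — deliver 1→2: n2:foll/t1/[-]
after 3 — deliver 2→1: n1:lead/t1/[-]
after 4 — deliver 2→0: ·
after 5 — propose(2,'x'): ·
after 6 — deliver 0→1: ·
after 7 — deliver 0→1: ·
after 8 — deliver 2→0: ·
after 9 — timeout(0): n0:cand/t1/[-]
after 10 — timeout(1): n1:cand/t2/[-]
after 11 — propose(2,'p'): ·
after 12 — crash(0): n0:✗cand/t1/[-]
after 13 — deliver 1→0: ·
after 14 — propose(0,'x'): ·
after 15 — deliver 0→2: ·

empty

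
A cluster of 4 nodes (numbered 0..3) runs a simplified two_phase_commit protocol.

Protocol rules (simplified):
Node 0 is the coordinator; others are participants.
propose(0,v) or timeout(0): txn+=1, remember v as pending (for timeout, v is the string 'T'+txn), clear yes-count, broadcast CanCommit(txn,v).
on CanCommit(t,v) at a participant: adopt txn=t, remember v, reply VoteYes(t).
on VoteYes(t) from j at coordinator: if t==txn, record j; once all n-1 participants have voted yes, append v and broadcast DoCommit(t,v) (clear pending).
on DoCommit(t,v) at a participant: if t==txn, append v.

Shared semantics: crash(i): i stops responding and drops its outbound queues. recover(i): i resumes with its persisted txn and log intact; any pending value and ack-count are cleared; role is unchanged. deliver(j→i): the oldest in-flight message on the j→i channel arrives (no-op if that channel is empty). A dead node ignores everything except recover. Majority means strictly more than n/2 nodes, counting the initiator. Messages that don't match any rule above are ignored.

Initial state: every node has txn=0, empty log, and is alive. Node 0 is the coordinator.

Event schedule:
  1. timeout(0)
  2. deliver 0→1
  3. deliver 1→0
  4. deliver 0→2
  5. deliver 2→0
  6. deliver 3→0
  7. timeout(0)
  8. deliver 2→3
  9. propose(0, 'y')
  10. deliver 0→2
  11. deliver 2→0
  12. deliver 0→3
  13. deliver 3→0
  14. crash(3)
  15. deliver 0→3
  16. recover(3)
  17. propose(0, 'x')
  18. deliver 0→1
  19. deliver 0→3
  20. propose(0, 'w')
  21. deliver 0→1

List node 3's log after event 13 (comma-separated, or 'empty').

empty

step 1 timeout(0): 0={coor,t=1,log=-}
step 2 deliver 0→1: 1={part,t=1,log=-}
step 3 deliver 1→0: —
step 4 deliver 0→2: 2={part,t=1,log=-}
step 5 deliver 2→0: —
step 6 deliver 3→0: —
step 7 timeout(0): 0={coor,t=2,log=-}
step 8 deliver 2→3: —
step 9 propose(0,'y'): 0={coor,t=3,log=-}
step 10 deliver 0→2: 2={part,t=2,log=-}
step 11 deliver 2→0: —
step 12 deliver 0→3: 3={part,t=1,log=-}
step 13 deliver 3→0: —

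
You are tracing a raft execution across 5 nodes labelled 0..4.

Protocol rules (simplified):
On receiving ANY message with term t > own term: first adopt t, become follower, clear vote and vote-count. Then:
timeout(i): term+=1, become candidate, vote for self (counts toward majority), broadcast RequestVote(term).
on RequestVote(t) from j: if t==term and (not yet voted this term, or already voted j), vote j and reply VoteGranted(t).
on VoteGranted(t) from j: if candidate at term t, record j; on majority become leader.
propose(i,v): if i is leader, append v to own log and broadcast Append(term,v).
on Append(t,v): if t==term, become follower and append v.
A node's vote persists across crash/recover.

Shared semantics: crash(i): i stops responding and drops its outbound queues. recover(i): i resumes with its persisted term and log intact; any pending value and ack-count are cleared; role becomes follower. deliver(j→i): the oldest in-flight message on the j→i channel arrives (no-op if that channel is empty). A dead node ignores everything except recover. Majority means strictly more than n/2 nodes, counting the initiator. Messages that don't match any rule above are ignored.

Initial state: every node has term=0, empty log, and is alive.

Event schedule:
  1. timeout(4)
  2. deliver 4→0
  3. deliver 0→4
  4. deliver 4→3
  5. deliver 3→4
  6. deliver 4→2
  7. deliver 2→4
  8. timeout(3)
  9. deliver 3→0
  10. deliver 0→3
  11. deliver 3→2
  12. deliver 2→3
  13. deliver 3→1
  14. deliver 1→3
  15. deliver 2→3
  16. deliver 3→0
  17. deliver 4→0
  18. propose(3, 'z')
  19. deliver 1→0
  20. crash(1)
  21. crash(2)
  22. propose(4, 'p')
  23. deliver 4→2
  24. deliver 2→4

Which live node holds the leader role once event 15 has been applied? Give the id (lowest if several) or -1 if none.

after 1 — timeout(4): n4:cand/t1/[-]
after 2 — deliver 4→0: n0:foll/t1/[-]
after 3 — deliver 0→4: ·
after 4 — deliver 4→3: n3:foll/t1/[-]
after 5 — deliver 3→4: n4:lead/t1/[-]
after 6 — deliver 4→2: n2:foll/t1/[-]
after 7 — deliver 2→4: ·
after 8 — timeout(3): n3:cand/t2/[-]
after 9 — deliver 3→0: n0:foll/t2/[-]
after 10 — deliver 0→3: ·
after 11 — deliver 3→2: n2:foll/t2/[-]
after 12 — deliver 2→3: n3:lead/t2/[-]
after 13 — deliver 3→1: n1:foll/t2/[-]
after 14 — deliver 1→3: ·
after 15 — deliver 2→3: ·

3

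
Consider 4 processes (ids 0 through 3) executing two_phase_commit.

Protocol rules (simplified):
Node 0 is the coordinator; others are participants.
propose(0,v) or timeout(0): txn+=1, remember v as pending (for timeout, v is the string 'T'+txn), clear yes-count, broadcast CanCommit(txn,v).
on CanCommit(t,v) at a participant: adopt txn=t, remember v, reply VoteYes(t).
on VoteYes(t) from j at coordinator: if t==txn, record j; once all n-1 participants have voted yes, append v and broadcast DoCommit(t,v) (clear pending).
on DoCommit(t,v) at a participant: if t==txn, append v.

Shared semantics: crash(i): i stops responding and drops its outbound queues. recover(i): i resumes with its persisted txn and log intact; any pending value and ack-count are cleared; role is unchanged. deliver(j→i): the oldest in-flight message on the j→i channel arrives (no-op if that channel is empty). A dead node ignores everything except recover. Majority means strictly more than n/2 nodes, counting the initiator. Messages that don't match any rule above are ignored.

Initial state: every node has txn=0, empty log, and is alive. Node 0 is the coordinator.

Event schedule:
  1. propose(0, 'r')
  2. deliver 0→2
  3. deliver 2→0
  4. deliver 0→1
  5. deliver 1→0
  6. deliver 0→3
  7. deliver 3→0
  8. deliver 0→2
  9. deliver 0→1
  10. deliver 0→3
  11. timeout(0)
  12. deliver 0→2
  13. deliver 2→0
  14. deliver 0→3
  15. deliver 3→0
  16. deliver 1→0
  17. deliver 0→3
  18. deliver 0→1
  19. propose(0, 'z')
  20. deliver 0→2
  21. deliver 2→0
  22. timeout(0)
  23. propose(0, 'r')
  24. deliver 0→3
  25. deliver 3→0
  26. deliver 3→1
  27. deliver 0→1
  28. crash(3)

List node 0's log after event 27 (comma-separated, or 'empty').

step 1 propose(0,'r'): 0={coor,t=1,log=-}
step 2 deliver 0→2: 2={part,t=1,log=-}
step 3 deliver 2→0: —
step 4 deliver 0→1: 1={part,t=1,log=-}
step 5 deliver 1→0: —
step 6 deliver 0→3: 3={part,t=1,log=-}
step 7 deliver 3→0: 0={coor,t=1,log=r}
step 8 deliver 0→2: 2={part,t=1,log=r}
step 9 deliver 0→1: 1={part,t=1,log=r}
step 10 deliver 0→3: 3={part,t=1,log=r}
step 11 timeout(0): 0={coor,t=2,log=r}
step 12 deliver 0→2: 2={part,t=2,log=r}
step 13 deliver 2→0: —
step 14 deliver 0→3: 3={part,t=2,log=r}
step 15 deliver 3→0: —
step 16 deliver 1→0: —
step 17 deliver 0→3: —
step 18 deliver 0→1: 1={part,t=2,log=r}
step 19 propose(0,'z'): 0={coor,t=3,log=r}
step 20 deliver 0→2: 2={part,t=3,log=r}
step 21 deliver 2→0: —
step 22 timeout(0): 0={coor,t=4,log=r}
step 23 propose(0,'r'): 0={coor,t=5,log=r}
step 24 deliver 0→3: 3={part,t=3,log=r}
step 25 deliver 3→0: —
step 26 deliver 3→1: —
step 27 deliver 0→1: 1={part,t=3,log=r}

r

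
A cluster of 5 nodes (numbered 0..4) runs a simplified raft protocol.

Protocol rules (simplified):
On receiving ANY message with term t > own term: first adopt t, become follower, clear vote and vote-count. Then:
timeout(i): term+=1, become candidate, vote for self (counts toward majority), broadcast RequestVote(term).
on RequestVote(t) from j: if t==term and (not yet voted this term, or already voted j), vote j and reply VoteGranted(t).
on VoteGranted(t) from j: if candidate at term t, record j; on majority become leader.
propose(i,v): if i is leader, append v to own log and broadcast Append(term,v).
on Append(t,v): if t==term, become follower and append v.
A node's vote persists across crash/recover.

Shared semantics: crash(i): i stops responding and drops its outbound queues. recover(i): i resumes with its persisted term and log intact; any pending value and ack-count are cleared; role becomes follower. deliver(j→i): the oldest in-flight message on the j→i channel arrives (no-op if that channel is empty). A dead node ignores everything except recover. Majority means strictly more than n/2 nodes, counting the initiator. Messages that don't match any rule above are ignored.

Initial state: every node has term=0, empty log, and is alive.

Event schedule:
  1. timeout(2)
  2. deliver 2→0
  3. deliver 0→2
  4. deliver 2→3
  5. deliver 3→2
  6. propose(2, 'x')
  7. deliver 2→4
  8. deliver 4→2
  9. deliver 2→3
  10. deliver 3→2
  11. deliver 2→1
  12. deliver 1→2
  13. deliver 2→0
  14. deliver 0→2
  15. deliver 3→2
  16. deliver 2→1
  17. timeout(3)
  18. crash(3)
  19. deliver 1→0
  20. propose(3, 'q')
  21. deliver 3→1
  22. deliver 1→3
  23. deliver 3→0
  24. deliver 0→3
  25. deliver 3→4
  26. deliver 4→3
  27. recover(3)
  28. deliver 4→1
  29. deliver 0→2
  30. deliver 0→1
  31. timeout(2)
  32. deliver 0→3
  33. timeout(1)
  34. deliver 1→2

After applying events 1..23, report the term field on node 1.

1

e1 timeout(2): 2[cand,t=1,-]
e2 deliver 2→0: 0[foll,t=1,-]
e3 deliver 0→2: ·
e4 deliver 2→3: 3[foll,t=1,-]
e5 deliver 3→2: 2[lead,t=1,-]
e6 propose(2,'x'): 2[lead,t=1,x]
e7 deliver 2→4: 4[foll,t=1,-]
e8 deliver 4→2: ·
e9 deliver 2→3: 3[foll,t=1,x]
e10 deliver 3→2: ·
e11 deliver 2→1: 1[foll,t=1,-]
e12 deliver 1→2: ·
e13 deliver 2→0: 0[foll,t=1,x]
e14 deliver 0→2: ·
e15 deliver 3→2: ·
e16 deliver 2→1: 1[foll,t=1,x]
e17 timeout(3): 3[cand,t=2,x]
e18 crash(3): 3[✗cand,t=2,x]
e19 deliver 1→0: ·
e20 propose(3,'q'): ·
e21 deliver 3→1: ·
e22 deliver 1→3: ·
e23 deliver 3→0: ·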